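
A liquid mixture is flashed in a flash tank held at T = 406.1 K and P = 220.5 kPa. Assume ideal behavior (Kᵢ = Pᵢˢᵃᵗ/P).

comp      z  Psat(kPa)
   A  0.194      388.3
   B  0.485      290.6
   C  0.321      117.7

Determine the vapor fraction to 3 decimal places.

Raoult's law: Kᵢ = Pᵢˢᵃᵗ/P = Pᵢˢᵃᵗ/220.5.
  K_A = 388.3/220.5 = 1.76100, K_B = 290.6/220.5 = 1.31791, K_C = 117.7/220.5 = 0.53379
Material balance + equilibrium reduce to Σ zᵢ(Kᵢ−1)/(1+ψ(Kᵢ−1)) = 0.
g(0) = ΣzᵢKᵢ − 1 = 0.152 and g(1) = 1 − Σzᵢ/Kᵢ = -0.080, so a root lies in (0, 1).
Iterate (Newton) starting at ψ = 0.5:
  ψ = 0.500: g = 0.0448, g' = -0.214 → ψ = 0.709
  ψ = 0.709: g = -0.0019, g' = -0.236 → ψ = 0.701
Converged at ψ = 0.701.

ψ = 0.701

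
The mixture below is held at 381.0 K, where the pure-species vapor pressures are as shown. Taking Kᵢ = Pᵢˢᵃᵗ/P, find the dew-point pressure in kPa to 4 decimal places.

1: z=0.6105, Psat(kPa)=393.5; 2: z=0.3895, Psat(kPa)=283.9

At the dew point ψ → 1, so Σzᵢ/Kᵢ = 1 with Kᵢ = Pᵢˢᵃᵗ/P ⇒ 1/P = Σzᵢ/Pᵢˢᵃᵗ.
1/P = 0.6105/393.5 + 0.3895/283.9 = 0.0029234 ⇒ P = 342.0647 kPa

Pdew = 342.0647 kPa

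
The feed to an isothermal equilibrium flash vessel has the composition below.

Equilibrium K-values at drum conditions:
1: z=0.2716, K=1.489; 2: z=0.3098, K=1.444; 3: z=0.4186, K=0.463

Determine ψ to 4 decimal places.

Let ψ = V/F and solve Σ zᵢ(Kᵢ−1)/(1+ψ(Kᵢ−1)) = 0.
Check two-phase: ΣzᵢKᵢ = 1.0456 > 1 and Σzᵢ/Kᵢ = 1.3011 > 1, so g(0) = 0.0456 > 0 and g(1) = -0.3011 < 0.
Newton–Raphson from ψ = 0.65:
  ψ = 0.6500: g = -0.13780, g' = -0.3590 → ψ = 0.2662
  ψ = 0.2662: g = -0.02176, g' = -0.2640 → ψ = 0.1838
  ψ = 0.1838: g = -0.00037, g' = -0.2555 → ψ = 0.1823
Converged at ψ = 0.1823.

ψ = 0.1823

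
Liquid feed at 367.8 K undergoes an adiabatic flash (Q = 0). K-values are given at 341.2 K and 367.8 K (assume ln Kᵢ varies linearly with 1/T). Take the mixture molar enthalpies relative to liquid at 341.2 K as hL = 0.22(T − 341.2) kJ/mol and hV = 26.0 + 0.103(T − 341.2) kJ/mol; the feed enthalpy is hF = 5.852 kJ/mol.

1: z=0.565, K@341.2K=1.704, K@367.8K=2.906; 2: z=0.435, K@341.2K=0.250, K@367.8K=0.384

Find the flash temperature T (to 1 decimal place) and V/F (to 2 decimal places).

T = 343.4 K, V/F = 0.21

Adiabatic flash: solve Rachford–Rice at each trial T, then check hF = ψ·hV(T) + (1−ψ)·hL(T).
  T = 341.2 K: K = (1.704, 0.250), RR gives ψ = 0.135, H_out = 3.521 kJ/mol
  T = 367.8 K: K = (2.906, 0.384), RR gives ψ = 0.689, H_out = 21.621 kJ/mol
  T = 354.5 K: K = (2.248, 0.312), RR gives ψ = 0.473, H_out = 14.487 kJ/mol
  T = 347.9 K: K = (1.964, 0.280), RR gives ψ = 0.334, H_out = 9.894 kJ/mol
  T = 344.5 K: K = (1.829, 0.265), RR gives ψ = 0.243, H_out = 6.963 kJ/mol
  T = 342.9 K: K = (1.768, 0.257), RR gives ψ = 0.194, H_out = 5.383 kJ/mol
Linear interpolation between T = 342.9 (H_out = 5.383) and T = 344.5 (H_out = 6.963) on hF = 5.852 gives T ≈ 343.4 K, at which ψ = 0.21.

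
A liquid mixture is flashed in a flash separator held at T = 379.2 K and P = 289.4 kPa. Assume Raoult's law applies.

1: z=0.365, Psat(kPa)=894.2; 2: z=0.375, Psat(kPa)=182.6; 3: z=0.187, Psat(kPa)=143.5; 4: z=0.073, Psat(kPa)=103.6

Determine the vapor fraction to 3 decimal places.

ψ = 0.514

Raoult's law: Kᵢ = Pᵢˢᵃᵗ/P = Pᵢˢᵃᵗ/289.4.
  K_1 = 894.2/289.4 = 3.08984, K_2 = 182.6/289.4 = 0.63096, K_3 = 143.5/289.4 = 0.49585, K_4 = 103.6/289.4 = 0.35798
Iterate (Newton) starting at ψ = 0.5:
  ψ = 0.500: g = 0.0082, g' = -0.608 → ψ = 0.514
Converged at ψ = 0.514.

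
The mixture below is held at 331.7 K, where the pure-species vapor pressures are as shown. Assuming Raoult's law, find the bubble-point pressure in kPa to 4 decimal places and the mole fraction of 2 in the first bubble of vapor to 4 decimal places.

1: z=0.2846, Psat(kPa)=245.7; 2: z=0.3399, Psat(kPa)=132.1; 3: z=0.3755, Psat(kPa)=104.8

At the bubble point ψ → 0, so ΣzᵢKᵢ = 1 with Kᵢ = Pᵢˢᵃᵗ/P ⇒ P = ΣzᵢPᵢˢᵃᵗ.
P = 0.2846·245.7 + 0.3399·132.1 + 0.3755·104.8 = 154.1794 kPa
yᵢ = zᵢPᵢˢᵃᵗ/P ⇒ y_2 = 0.3399·132.1/154.1794 = 0.2912

Pbub = 154.1794 kPa, y_2 = 0.2912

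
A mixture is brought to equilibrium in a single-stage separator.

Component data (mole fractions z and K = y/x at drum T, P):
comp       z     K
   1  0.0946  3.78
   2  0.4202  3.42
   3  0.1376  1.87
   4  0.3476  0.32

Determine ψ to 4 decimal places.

ψ = 0.7828

Let ψ = V/F and solve Σ zᵢ(Kᵢ−1)/(1+ψ(Kᵢ−1)) = 0.
Check two-phase: ΣzᵢKᵢ = 2.1632 > 1 and Σzᵢ/Kᵢ = 1.3077 > 1, so g(0) = 1.1632 > 0 and g(1) = -0.3077 < 0.
Iterate (Newton) starting at ψ = 0.5:
  ψ = 0.5000: g = 0.29545, g' = -1.0514 → ψ = 0.7810
  ψ = 0.7810: g = 0.00199, g' = -1.1352 → ψ = 0.7828
Converged at ψ = 0.7828.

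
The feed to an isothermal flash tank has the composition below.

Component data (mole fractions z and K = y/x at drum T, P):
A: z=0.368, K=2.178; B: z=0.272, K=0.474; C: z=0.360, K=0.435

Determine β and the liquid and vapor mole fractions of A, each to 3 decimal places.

Newton–Raphson from β = 0.5:
  β = 0.500: g = -0.2048, g' = -0.564 → β = 0.137
  β = 0.137: g = -0.0013, g' = -0.601 → β = 0.135
Converged at β = 0.135.
Compositions from xᵢ = zᵢ/(1+β(Kᵢ−1)), yᵢ = Kᵢxᵢ:
  A: x = 0.318, y = 0.692
  B: x = 0.293, y = 0.139
  C: x = 0.390, y = 0.169

β = 0.135, x_A = 0.318, y_A = 0.692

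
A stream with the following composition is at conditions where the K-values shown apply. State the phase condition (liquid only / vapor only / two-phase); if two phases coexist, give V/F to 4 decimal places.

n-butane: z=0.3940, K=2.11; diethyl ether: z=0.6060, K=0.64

ΣzᵢKᵢ = 1.2192; Σzᵢ/Kᵢ = 1.1336.
Both exceed 1, so a two-phase solution exists.
Rachford–Rice: g(ψ) = Σ zᵢ(Kᵢ−1)/(1+ψ(Kᵢ−1)) = 0.
Binary case is linear: z₁(K₁−1)(1+ψ(K₂−1)) + z₂(K₂−1)(1+ψ(K₁−1)) = 0
⇒ ψ = [z₁(K₁−1)+z₂(K₂−1)] / [−(K₁−1)(K₂−1)] = 0.21918/0.39960 = 0.5485

two-phase, V/F = 0.5485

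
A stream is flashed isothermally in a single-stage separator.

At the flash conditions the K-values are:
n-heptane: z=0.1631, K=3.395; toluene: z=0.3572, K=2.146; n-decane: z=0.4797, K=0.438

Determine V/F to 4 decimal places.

Material balance + equilibrium reduce to Σ zᵢ(Kᵢ−1)/(1+V/F(Kᵢ−1)) = 0.
g(0) = ΣzᵢKᵢ − 1 = 0.5304 and g(1) = 1 − Σzᵢ/Kᵢ = -0.3097, so a root lies in (0, 1).
Iterate (Newton) starting at V/F = 0.5:
  V/F = 0.5000: g = 0.06304, g' = -0.6764 → V/F = 0.5932
  V/F = 0.5932: g = 0.00064, g' = -0.6668 → V/F = 0.5942
Converged at V/F = 0.5942.

V/F = 0.5942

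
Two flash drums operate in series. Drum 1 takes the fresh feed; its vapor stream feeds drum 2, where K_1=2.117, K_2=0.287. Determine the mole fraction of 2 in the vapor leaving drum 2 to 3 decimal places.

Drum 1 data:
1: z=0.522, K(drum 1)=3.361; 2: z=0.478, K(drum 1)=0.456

y_2 (drum 2) = 0.175

Drum 1:
Rachford–Rice: g(ψ₁) = Σ zᵢ(Kᵢ−1)/(1+ψ₁(Kᵢ−1)) = 0.
g(0) = ΣzᵢKᵢ − 1 = 0.972 and g(1) = 1 − Σzᵢ/Kᵢ = -0.204, so a root lies in (0, 1).
Binary case is linear: z₁(K₁−1)(1+ψ₁(K₂−1)) + z₂(K₂−1)(1+ψ₁(K₁−1)) = 0
⇒ ψ₁ = [z₁(K₁−1)+z₂(K₂−1)] / [−(K₁−1)(K₂−1)] = 0.9724/1.2844 = 0.757
Drum-1 compositions:
  1: x = 0.187, y = 0.629
  2: x = 0.813, y = 0.371
Drum-2 feed = drum-1 vapor: z₂ = (0.6294, 0.3706).
Drum 2:
Rachford–Rice: g(ψ₂) = Σ zᵢ(Kᵢ−1)/(1+ψ₂(Kᵢ−1)) = 0.
g(0) = ΣzᵢKᵢ − 1 = 0.439 and g(1) = 1 − Σzᵢ/Kᵢ = -0.589, so a root lies in (0, 1).
Binary case is linear: z₁(K₁−1)(1+ψ₂(K₂−1)) + z₂(K₂−1)(1+ψ₂(K₁−1)) = 0
⇒ ψ₂ = [z₁(K₁−1)+z₂(K₂−1)] / [−(K₁−1)(K₂−1)] = 0.4388/0.7964 = 0.551
  1: x = 0.390, y = 0.825
  2: x = 0.610, y = 0.175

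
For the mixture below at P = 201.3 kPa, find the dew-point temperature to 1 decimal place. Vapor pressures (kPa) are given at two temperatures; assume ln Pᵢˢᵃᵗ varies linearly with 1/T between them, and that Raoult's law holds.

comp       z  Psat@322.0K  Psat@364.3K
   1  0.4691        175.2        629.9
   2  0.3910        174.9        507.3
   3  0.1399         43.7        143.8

T = 338.3 K

Dew-point temperature: Σzᵢ·P/Pᵢˢᵃᵗ(T) = 1. Interpolate ln Pᵢˢᵃᵗ = aᵢ + bᵢ/T.
  T = 322.0 K: ΣzᵢP/Pᵢˢᵃᵗ = 1.6334
  T = 364.3 K: ΣzᵢP/Pᵢˢᵃᵗ = 0.5009
  T = 343.1 K: ΣzᵢP/Pᵢˢᵃᵗ = 0.8726
  T = 332.6 K: ΣzᵢP/Pᵢˢᵃᵗ = 1.1800
  T = 337.9 K: ΣzᵢP/Pᵢˢᵃᵗ = 1.0109
  T = 340.5 K: ΣzᵢP/Pᵢˢᵃᵗ = 0.9387
Interpolating between 337.9 K and 340.5 K gives T ≈ 338.3 K.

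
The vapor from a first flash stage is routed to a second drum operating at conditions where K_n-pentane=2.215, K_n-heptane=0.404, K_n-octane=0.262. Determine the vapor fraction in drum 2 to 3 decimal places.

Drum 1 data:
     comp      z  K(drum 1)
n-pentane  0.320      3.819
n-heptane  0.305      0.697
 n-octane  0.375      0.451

Drum 1:
Material balance + equilibrium reduce to Σ zᵢ(Kᵢ−1)/(1+ψ₁(Kᵢ−1)) = 0.
g(0) = ΣzᵢKᵢ − 1 = 0.604 and g(1) = 1 − Σzᵢ/Kᵢ = -0.353, so a root lies in (0, 1).
Iterate (Newton) starting at ψ₁ = 0.5:
  ψ₁ = 0.500: g = -0.0183, g' = -0.692 → ψ₁ = 0.474
Converged at ψ₁ = 0.474.
Drum-1 compositions:
  n-pentane: x = 0.137, y = 0.523
  n-heptane: x = 0.356, y = 0.248
  n-octane: x = 0.507, y = 0.229
Drum-2 feed = drum-1 vapor: z₂ = (0.5232, 0.2482, 0.2286).
Drum 2:
Rachford–Rice: g(ψ₂) = Σ zᵢ(Kᵢ−1)/(1+ψ₂(Kᵢ−1)) = 0.
Feasibility: ΣzᵢKᵢ = 1.319, Σzᵢ/Kᵢ = 1.723 — both > 1, two phases present.
Newton iteration, ψ₂⁰ = 0.5:
  ψ₂ = 0.500: g = -0.0827, g' = -0.791 → ψ₂ = 0.395
  ψ₂ = 0.395: g = -0.0024, g' = -0.752 → ψ₂ = 0.392
Converged at ψ₂ = 0.392.
  n-pentane: x = 0.354, y = 0.785
  n-heptane: x = 0.324, y = 0.131
  n-octane: x = 0.322, y = 0.084

V/F (drum 2) = 0.392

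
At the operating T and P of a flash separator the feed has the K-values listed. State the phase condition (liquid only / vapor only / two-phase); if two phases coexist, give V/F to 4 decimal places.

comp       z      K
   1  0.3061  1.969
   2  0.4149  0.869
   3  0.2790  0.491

ΣzᵢKᵢ = 1.1002; Σzᵢ/Kᵢ = 1.2011.
Both exceed 1, so a two-phase solution exists.
Let ψ = V/F and solve Σ zᵢ(Kᵢ−1)/(1+ψ(Kᵢ−1)) = 0.
Newton–Raphson from ψ = 0.5:
  ψ = 0.5000: g = -0.04885, g' = -0.2686 → ψ = 0.3182
  ψ = 0.3182: g = 0.00055, g' = -0.2786 → ψ = 0.3201
Converged at ψ = 0.3201.

two-phase, V/F = 0.3201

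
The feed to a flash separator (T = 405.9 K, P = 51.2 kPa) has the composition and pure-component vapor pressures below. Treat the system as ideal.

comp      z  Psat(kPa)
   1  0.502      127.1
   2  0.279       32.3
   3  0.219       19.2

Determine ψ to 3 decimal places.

Raoult's law: Kᵢ = Pᵢˢᵃᵗ/P = Pᵢˢᵃᵗ/51.2.
  K_1 = 127.1/51.2 = 2.48242, K_2 = 32.3/51.2 = 0.63086, K_3 = 19.2/51.2 = 0.37500
Material balance + equilibrium reduce to Σ zᵢ(Kᵢ−1)/(1+ψ(Kᵢ−1)) = 0.
Check two-phase: ΣzᵢKᵢ = 1.504 > 1 and Σzᵢ/Kᵢ = 1.228 > 1, so g(0) = 0.504 > 0 and g(1) = -0.228 < 0.
Newton iteration, ψ⁰ = 0.5:
  ψ = 0.500: g = 0.1020, g' = -0.602 → ψ = 0.669
  ψ = 0.669: g = 0.0014, g' = -0.598 → ψ = 0.672
Converged at ψ = 0.672.

ψ = 0.672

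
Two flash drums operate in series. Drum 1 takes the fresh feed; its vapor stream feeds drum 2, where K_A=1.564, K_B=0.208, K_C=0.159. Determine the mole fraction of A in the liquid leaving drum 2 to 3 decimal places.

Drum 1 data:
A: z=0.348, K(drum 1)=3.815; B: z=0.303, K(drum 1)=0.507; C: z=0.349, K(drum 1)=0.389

x_A (drum 2) = 0.591

Drum 1:
Material balance + equilibrium reduce to Σ zᵢ(Kᵢ−1)/(1+ψ₁(Kᵢ−1)) = 0.
g(0) = ΣzᵢKᵢ − 1 = 0.617 and g(1) = 1 − Σzᵢ/Kᵢ = -0.586, so a root lies in (0, 1).
Newton–Raphson from ψ₁ = 0.5:
  ψ₁ = 0.500: g = -0.0984, g' = -0.876 → ψ₁ = 0.388
  ψ₁ = 0.388: g = 0.0044, g' = -0.967 → ψ₁ = 0.392
Converged at ψ₁ = 0.392.
Drum-1 compositions:
  A: x = 0.165, y = 0.631
  B: x = 0.376, y = 0.190
  C: x = 0.459, y = 0.179
Drum-2 feed = drum-1 vapor: z₂ = (0.6310, 0.1904, 0.1785).
Drum 2:
Rachford–Rice: g(ψ₂) = Σ zᵢ(Kᵢ−1)/(1+ψ₂(Kᵢ−1)) = 0.
g(0) = ΣzᵢKᵢ − 1 = 0.055 and g(1) = 1 − Σzᵢ/Kᵢ = -1.442, so a root lies in (0, 1).
Newton iteration, ψ₂⁰ = 0.5:
  ψ₂ = 0.500: g = -0.2312, g' = -0.826 → ψ₂ = 0.220
  ψ₂ = 0.220: g = -0.0503, g' = -0.524 → ψ₂ = 0.124
  ψ₂ = 0.124: g = -0.0023, g' = -0.480 → ψ₂ = 0.119
Converged at ψ₂ = 0.119.
  A: x = 0.591, y = 0.925
  B: x = 0.210, y = 0.044
  C: x = 0.198, y = 0.032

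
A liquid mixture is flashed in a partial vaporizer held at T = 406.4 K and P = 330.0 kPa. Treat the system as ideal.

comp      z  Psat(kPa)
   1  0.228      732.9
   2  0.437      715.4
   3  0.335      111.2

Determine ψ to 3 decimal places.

ψ = 0.720

Raoult's law: Kᵢ = Pᵢˢᵃᵗ/P = Pᵢˢᵃᵗ/330.0.
  K_1 = 732.9/330.0 = 2.22091, K_2 = 715.4/330.0 = 2.16788, K_3 = 111.2/330.0 = 0.33697
Material balance + equilibrium reduce to Σ zᵢ(Kᵢ−1)/(1+ψ(Kᵢ−1)) = 0.
Check two-phase: ΣzᵢKᵢ = 1.567 > 1 and Σzᵢ/Kᵢ = 1.298 > 1, so g(0) = 0.567 > 0 and g(1) = -0.298 < 0.
Newton iteration, ψ⁰ = 0.52:
  ψ = 0.520: g = 0.1488, g' = -0.701 → ψ = 0.732
  ψ = 0.732: g = -0.0097, g' = -0.824 → ψ = 0.721
  ψ = 0.721: g = -0.0001, g' = -0.812 → ψ = 0.720
Converged at ψ = 0.720.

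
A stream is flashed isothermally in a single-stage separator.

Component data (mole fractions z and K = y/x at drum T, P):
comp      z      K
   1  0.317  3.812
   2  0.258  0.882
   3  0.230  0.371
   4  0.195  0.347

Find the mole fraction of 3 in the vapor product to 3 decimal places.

Let ψ = V/F and solve Σ zᵢ(Kᵢ−1)/(1+ψ(Kᵢ−1)) = 0.
Feasibility: ΣzᵢKᵢ = 1.589, Σzᵢ/Kᵢ = 1.558 — both > 1, two phases present.
Newton–Raphson from ψ = 0.32:
  ψ = 0.320: g = 0.0955, g' = -0.974 → ψ = 0.418
  ψ = 0.418: g = 0.0063, g' = -0.858 → ψ = 0.425
Converged at ψ = 0.425.
Compositions from xᵢ = zᵢ/(1+ψ(Kᵢ−1)), yᵢ = Kᵢxᵢ:
  1: x = 0.144, y = 0.550
  2: x = 0.272, y = 0.240
  3: x = 0.314, y = 0.117
  4: x = 0.270, y = 0.094

y_3 = 0.117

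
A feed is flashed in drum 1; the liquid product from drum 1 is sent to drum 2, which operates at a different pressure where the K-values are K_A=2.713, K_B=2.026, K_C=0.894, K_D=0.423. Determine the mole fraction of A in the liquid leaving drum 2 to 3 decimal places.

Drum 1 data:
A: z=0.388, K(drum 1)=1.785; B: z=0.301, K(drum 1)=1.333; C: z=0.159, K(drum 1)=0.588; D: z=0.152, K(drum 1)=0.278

Drum 1:
Rachford–Rice: g(ψ₁) = Σ zᵢ(Kᵢ−1)/(1+ψ₁(Kᵢ−1)) = 0.
Feasibility: ΣzᵢKᵢ = 1.230, Σzᵢ/Kᵢ = 1.260 — both > 1, two phases present.
Newton–Raphson from ψ₁ = 0.43:
  ψ₁ = 0.430: g = 0.0766, g' = -0.366 → ψ₁ = 0.640
  ψ₁ = 0.640: g = -0.0074, g' = -0.452 → ψ₁ = 0.623
Converged at ψ₁ = 0.623.
Drum-1 compositions:
  A: x = 0.261, y = 0.465
  B: x = 0.249, y = 0.332
  C: x = 0.214, y = 0.126
  D: x = 0.276, y = 0.077
Drum-2 feed = drum-1 liquid: z₂ = (0.2606, 0.2493, 0.2139, 0.2762).
Drum 2:
Rachford–Rice: g(ψ₂) = Σ zᵢ(Kᵢ−1)/(1+ψ₂(Kᵢ−1)) = 0.
Feasibility: ΣzᵢKᵢ = 1.520, Σzᵢ/Kᵢ = 1.111 — both > 1, two phases present.
Iterate (Newton) starting at ψ₂ = 0.5:
  ψ₂ = 0.500: g = 0.1615, g' = -0.521 → ψ₂ = 0.810
  ψ₂ = 0.810: g = 0.0025, g' = -0.540 → ψ₂ = 0.815
Converged at ψ₂ = 0.815.
  A: x = 0.109, y = 0.295
  B: x = 0.136, y = 0.275
  C: x = 0.234, y = 0.209
  D: x = 0.521, y = 0.221

x_A (drum 2) = 0.109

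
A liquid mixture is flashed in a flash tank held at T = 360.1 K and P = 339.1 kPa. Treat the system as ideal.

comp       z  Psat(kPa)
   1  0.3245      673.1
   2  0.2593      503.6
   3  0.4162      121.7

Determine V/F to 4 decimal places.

V/F = 0.3524

Raoult's law: Kᵢ = Pᵢˢᵃᵗ/P = Pᵢˢᵃᵗ/339.1.
  K_1 = 673.1/339.1 = 1.984960, K_2 = 503.6/339.1 = 1.485108, K_3 = 121.7/339.1 = 0.358891
Newton–Raphson from V/F = 0.47:
  V/F = 0.4700: g = -0.06099, g' = -0.5380 → V/F = 0.3566
  V/F = 0.3566: g = -0.00215, g' = -0.5043 → V/F = 0.3524
Converged at V/F = 0.3524.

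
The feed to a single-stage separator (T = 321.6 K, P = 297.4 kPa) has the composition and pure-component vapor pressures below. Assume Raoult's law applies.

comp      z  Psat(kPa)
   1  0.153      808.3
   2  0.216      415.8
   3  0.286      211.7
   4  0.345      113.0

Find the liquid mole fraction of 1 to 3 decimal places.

x_1 = 0.133

Raoult's law: Kᵢ = Pᵢˢᵃᵗ/P = Pᵢˢᵃᵗ/297.4.
  K_1 = 808.3/297.4 = 2.71789, K_2 = 415.8/297.4 = 1.39812, K_3 = 211.7/297.4 = 0.71184, K_4 = 113.0/297.4 = 0.37996
Newton iteration, ψ⁰ = 0.45:
  ψ = 0.450: g = -0.1702, g' = -0.455 → ψ = 0.076
  ψ = 0.076: g = 0.0074, g' = -0.557 → ψ = 0.089
Converged at ψ = 0.089.
Compositions from xᵢ = zᵢ/(1+ψ(Kᵢ−1)), yᵢ = Kᵢxᵢ:
  1: x = 0.133, y = 0.361
  2: x = 0.209, y = 0.292
  3: x = 0.294, y = 0.209
  4: x = 0.365, y = 0.139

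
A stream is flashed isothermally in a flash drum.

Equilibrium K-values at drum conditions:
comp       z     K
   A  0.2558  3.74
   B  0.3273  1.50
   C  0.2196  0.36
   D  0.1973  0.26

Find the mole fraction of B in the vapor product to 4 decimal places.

y_B = 0.3949

Material balance + equilibrium reduce to Σ zᵢ(Kᵢ−1)/(1+ψ(Kᵢ−1)) = 0.
g(0) = ΣzᵢKᵢ − 1 = 0.5780 and g(1) = 1 − Σzᵢ/Kᵢ = -0.6554, so a root lies in (0, 1).
Iterate (Newton) starting at ψ = 0.64:
  ψ = 0.6400: g = -0.13689, g' = -0.9482 → ψ = 0.4956
  ψ = 0.4956: g = -0.00801, g' = -0.8603 → ψ = 0.4863
Converged at ψ = 0.4863.
Compositions from xᵢ = zᵢ/(1+ψ(Kᵢ−1)), yᵢ = Kᵢxᵢ:
  A: x = 0.1097, y = 0.4102
  B: x = 0.2633, y = 0.3949
  C: x = 0.3188, y = 0.1148
  D: x = 0.3082, y = 0.0801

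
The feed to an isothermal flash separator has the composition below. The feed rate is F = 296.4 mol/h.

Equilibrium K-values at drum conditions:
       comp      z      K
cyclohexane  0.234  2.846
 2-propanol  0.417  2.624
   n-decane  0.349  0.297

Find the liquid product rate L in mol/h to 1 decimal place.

Rachford–Rice: g(β) = Σ zᵢ(Kᵢ−1)/(1+β(Kᵢ−1)) = 0.
g(0) = ΣzᵢKᵢ − 1 = 0.864 and g(1) = 1 − Σzᵢ/Kᵢ = -0.416, so a root lies in (0, 1).
Newton iteration, β⁰ = 0.69:
  β = 0.690: g = 0.0329, g' = -1.049 → β = 0.721
Converged at β = 0.721.
Then V = β·F = 0.7208·296.4 = 213.6 mol/h and L = F − V = 82.8 mol/h.

L = 82.8 mol/h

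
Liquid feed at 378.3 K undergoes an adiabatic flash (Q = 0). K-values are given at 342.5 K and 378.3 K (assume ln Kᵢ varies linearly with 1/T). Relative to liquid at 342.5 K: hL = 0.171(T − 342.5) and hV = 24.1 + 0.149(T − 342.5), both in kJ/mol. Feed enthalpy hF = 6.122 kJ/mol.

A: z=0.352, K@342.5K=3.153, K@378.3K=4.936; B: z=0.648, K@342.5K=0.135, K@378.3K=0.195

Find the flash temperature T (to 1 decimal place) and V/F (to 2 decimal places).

Adiabatic flash: solve Rachford–Rice at each trial T, then check hF = ψ·hV(T) + (1−ψ)·hL(T).
  T = 342.5 K: K = (3.153, 0.135), RR gives ψ = 0.106, H_out = 2.554 kJ/mol
  T = 378.3 K: K = (4.936, 0.195), RR gives ψ = 0.273, H_out = 12.478 kJ/mol
  T = 360.4 K: K = (3.989, 0.164), RR gives ψ = 0.204, H_out = 7.900 kJ/mol
  T = 351.4 K: K = (3.555, 0.149), RR gives ψ = 0.160, H_out = 5.346 kJ/mol
  T = 355.9 K: K = (3.768, 0.156), RR gives ψ = 0.183, H_out = 6.651 kJ/mol
  T = 353.6 K: K = (3.658, 0.153), RR gives ψ = 0.172, H_out = 5.992 kJ/mol
Linear interpolation between T = 353.6 (H_out = 5.992) and T = 355.9 (H_out = 6.651) on hF = 6.122 gives T ≈ 354.1 K, at which ψ = 0.17.

T = 354.1 K, V/F = 0.17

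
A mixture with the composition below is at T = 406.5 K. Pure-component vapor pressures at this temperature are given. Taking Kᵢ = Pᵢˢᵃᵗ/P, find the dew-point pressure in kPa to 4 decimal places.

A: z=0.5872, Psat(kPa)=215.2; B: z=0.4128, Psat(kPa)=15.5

At the dew point ψ → 1, so Σzᵢ/Kᵢ = 1 with Kᵢ = Pᵢˢᵃᵗ/P ⇒ 1/P = Σzᵢ/Pᵢˢᵃᵗ.
1/P = 0.5872/215.2 + 0.4128/15.5 = 0.0293609 ⇒ P = 34.0589 kPa

Pdew = 34.0589 kPa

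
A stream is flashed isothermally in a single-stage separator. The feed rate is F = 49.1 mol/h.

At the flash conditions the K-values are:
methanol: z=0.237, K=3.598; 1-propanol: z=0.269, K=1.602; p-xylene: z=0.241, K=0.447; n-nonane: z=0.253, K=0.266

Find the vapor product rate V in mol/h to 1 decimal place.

V = 19.5 mol/h

Let ψ = V/F and solve Σ zᵢ(Kᵢ−1)/(1+ψ(Kᵢ−1)) = 0.
Check two-phase: ΣzᵢKᵢ = 1.459 > 1 and Σzᵢ/Kᵢ = 1.724 > 1, so g(0) = 0.459 > 0 and g(1) = -0.724 < 0.
Newton iteration, ψ⁰ = 0.65:
  ψ = 0.650: g = -0.2178, g' = -0.950 → ψ = 0.421
  ψ = 0.421: g = -0.0189, g' = -0.838 → ψ = 0.398
Converged at ψ = 0.398.
Then V = ψ·F = 0.3982·49.1 = 19.5 mol/h and L = F − V = 29.6 mol/h.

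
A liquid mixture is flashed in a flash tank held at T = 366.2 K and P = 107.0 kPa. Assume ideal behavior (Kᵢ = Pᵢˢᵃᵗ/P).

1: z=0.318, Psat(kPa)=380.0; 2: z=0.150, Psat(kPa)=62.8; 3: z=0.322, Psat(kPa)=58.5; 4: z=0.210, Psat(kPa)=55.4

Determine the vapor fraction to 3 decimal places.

ψ = 0.434

Raoult's law: Kᵢ = Pᵢˢᵃᵗ/P = Pᵢˢᵃᵗ/107.0.
  K_1 = 380.0/107.0 = 3.55140, K_2 = 62.8/107.0 = 0.58692, K_3 = 58.5/107.0 = 0.54673, K_4 = 55.4/107.0 = 0.51776
Rachford–Rice: g(ψ) = Σ zᵢ(Kᵢ−1)/(1+ψ(Kᵢ−1)) = 0.
g(0) = ΣzᵢKᵢ − 1 = 0.502 and g(1) = 1 − Σzᵢ/Kᵢ = -0.340, so a root lies in (0, 1).
Iterate (Newton) starting at ψ = 0.5:
  ψ = 0.500: g = -0.0437, g' = -0.636 → ψ = 0.431
  ψ = 0.431: g = 0.0017, g' = -0.687 → ψ = 0.434
Converged at ψ = 0.434.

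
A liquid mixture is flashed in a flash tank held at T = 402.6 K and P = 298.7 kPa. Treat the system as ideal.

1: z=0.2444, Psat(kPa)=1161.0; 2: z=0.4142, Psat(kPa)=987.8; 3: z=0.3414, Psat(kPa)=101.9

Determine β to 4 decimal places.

β = 0.8631

Raoult's law: Kᵢ = Pᵢˢᵃᵗ/P = Pᵢˢᵃᵗ/298.7.
  K_1 = 1161.0/298.7 = 3.886843, K_2 = 987.8/298.7 = 3.306997, K_3 = 101.9/298.7 = 0.341145
Rachford–Rice: g(β) = Σ zᵢ(Kᵢ−1)/(1+β(Kᵢ−1)) = 0.
Feasibility: ΣzᵢKᵢ = 2.4362, Σzᵢ/Kᵢ = 1.1889 — both > 1, two phases present.
Newton–Raphson from β = 0.5:
  β = 0.5000: g = 0.39704, g' = -1.1461 → β = 0.8464
  β = 0.8464: g = 0.01998, g' = -1.1821 → β = 0.8633
  β = 0.8633: g = -0.00023, g' = -1.2104 → β = 0.8631
Converged at β = 0.8631.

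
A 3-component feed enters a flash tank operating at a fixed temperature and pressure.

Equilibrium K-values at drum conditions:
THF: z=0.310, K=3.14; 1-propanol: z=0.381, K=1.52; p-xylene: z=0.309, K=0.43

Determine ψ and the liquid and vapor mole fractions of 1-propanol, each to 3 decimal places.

Let ψ = V/F and solve Σ zᵢ(Kᵢ−1)/(1+ψ(Kᵢ−1)) = 0.
Feasibility: ΣzᵢKᵢ = 1.685, Σzᵢ/Kᵢ = 1.068 — both > 1, two phases present.
Newton–Raphson from ψ = 0.5:
  ψ = 0.500: g = 0.2314, g' = -0.593 → ψ = 0.890
  ψ = 0.890: g = 0.0061, g' = -0.630 → ψ = 0.900
Converged at ψ = 0.900.
Compositions from xᵢ = zᵢ/(1+ψ(Kᵢ−1)), yᵢ = Kᵢxᵢ:
  THF: x = 0.106, y = 0.333
  1-propanol: x = 0.260, y = 0.394
  p-xylene: x = 0.635, y = 0.273

ψ = 0.900, x_1-propanol = 0.260, y_1-propanol = 0.394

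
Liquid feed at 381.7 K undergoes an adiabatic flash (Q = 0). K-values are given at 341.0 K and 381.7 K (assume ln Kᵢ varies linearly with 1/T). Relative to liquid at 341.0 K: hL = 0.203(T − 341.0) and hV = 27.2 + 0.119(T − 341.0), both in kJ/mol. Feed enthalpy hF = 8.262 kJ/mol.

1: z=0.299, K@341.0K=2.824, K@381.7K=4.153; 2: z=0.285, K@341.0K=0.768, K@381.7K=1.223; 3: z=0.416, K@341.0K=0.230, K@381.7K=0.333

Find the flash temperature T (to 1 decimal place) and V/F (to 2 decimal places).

T = 350.4 K, V/F = 0.24

Adiabatic flash: solve Rachford–Rice at each trial T, then check hF = ψ·hV(T) + (1−ψ)·hL(T).
  T = 341.0 K: K = (2.824, 0.768, 0.230), RR gives ψ = 0.147, H_out = 4.010 kJ/mol
  T = 381.7 K: K = (4.153, 1.223, 0.333), RR gives ψ = 0.508, H_out = 20.337 kJ/mol
  T = 361.4 K: K = (3.464, 0.982, 0.280), RR gives ψ = 0.339, H_out = 12.781 kJ/mol
  T = 351.2 K: K = (3.137, 0.872, 0.254), RR gives ψ = 0.247, H_out = 8.585 kJ/mol
  T = 346.1 K: K = (2.979, 0.819, 0.242), RR gives ψ = 0.199, H_out = 6.353 kJ/mol
  T = 348.6 K: K = (3.056, 0.845, 0.248), RR gives ψ = 0.223, H_out = 7.460 kJ/mol
  T = 349.9 K: K = (3.096, 0.858, 0.251), RR gives ψ = 0.235, H_out = 8.025 kJ/mol
  T = 350.5 K: K = (3.115, 0.864, 0.253), RR gives ψ = 0.241, H_out = 8.284 kJ/mol
Linear interpolation between T = 349.9 (H_out = 8.025) and T = 350.5 (H_out = 8.284) on hF = 8.262 gives T ≈ 350.4 K, at which ψ = 0.24.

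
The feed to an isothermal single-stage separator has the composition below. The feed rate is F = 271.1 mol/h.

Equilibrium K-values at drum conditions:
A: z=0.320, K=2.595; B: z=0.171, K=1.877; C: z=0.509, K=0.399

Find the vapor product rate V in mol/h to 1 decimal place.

V = 116.2 mol/h

Material balance + equilibrium reduce to Σ zᵢ(Kᵢ−1)/(1+V/F(Kᵢ−1)) = 0.
Check two-phase: ΣzᵢKᵢ = 1.354 > 1 and Σzᵢ/Kᵢ = 1.490 > 1, so g(0) = 0.354 > 0 and g(1) = -0.490 < 0.
Newton–Raphson from V/F = 0.5:
  V/F = 0.500: g = -0.0491, g' = -0.691 → V/F = 0.429
Converged at V/F = 0.429.
Then V = V/F·F = 0.4288·271.1 = 116.2 mol/h and L = F − V = 154.9 mol/h.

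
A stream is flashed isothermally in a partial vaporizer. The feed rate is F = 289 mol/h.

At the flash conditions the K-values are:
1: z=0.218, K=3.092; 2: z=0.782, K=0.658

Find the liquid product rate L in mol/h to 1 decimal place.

Let β = V/F and solve Σ zᵢ(Kᵢ−1)/(1+β(Kᵢ−1)) = 0.
Feasibility: ΣzᵢKᵢ = 1.189, Σzᵢ/Kᵢ = 1.259 — both > 1, two phases present.
Newton iteration, β⁰ = 0.55:
  β = 0.550: g = -0.1173, g' = -0.345 → β = 0.210
  β = 0.210: g = 0.0288, g' = -0.567 → β = 0.261
  β = 0.261: g = 0.0015, g' = -0.510 → β = 0.264
Converged at β = 0.264.
Then V = β·F = 0.2636·289 = 76.2 mol/h and L = F − V = 212.8 mol/h.

L = 212.8 mol/h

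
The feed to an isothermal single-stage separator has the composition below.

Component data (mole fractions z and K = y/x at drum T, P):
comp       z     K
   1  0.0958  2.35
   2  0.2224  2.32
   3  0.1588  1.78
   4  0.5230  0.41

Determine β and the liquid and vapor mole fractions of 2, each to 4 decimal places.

Material balance + equilibrium reduce to Σ zᵢ(Kᵢ−1)/(1+β(Kᵢ−1)) = 0.
g(0) = ΣzᵢKᵢ − 1 = 0.2382 and g(1) = 1 − Σzᵢ/Kᵢ = -0.5015, so a root lies in (0, 1).
Newton–Raphson from β = 0.5:
  β = 0.5000: g = -0.09452, g' = -0.6192 → β = 0.3473
  β = 0.3473: g = -0.00132, g' = -0.6109 → β = 0.3452
Converged at β = 0.3452.
Compositions from xᵢ = zᵢ/(1+β(Kᵢ−1)), yᵢ = Kᵢxᵢ:
  1: x = 0.0653, y = 0.1536
  2: x = 0.1528, y = 0.3545
  3: x = 0.1251, y = 0.2227
  4: x = 0.6568, y = 0.2693

β = 0.3452, x_2 = 0.1528, y_2 = 0.3545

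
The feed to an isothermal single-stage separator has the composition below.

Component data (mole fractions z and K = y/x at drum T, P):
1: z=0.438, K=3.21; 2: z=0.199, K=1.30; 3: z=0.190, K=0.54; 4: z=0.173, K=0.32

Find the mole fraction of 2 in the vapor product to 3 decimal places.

y_2 = 0.209

Rachford–Rice: g(ψ) = Σ zᵢ(Kᵢ−1)/(1+ψ(Kᵢ−1)) = 0.
Check two-phase: ΣzᵢKᵢ = 1.823 > 1 and Σzᵢ/Kᵢ = 1.182 > 1, so g(0) = 0.823 > 0 and g(1) = -0.182 < 0.
Newton iteration, ψ⁰ = 0.56:
  ψ = 0.560: g = 0.1760, g' = -0.722 → ψ = 0.804
  ψ = 0.804: g = -0.0014, g' = -0.779 → ψ = 0.802
Converged at ψ = 0.802.
Compositions from xᵢ = zᵢ/(1+ψ(Kᵢ−1)), yᵢ = Kᵢxᵢ:
  1: x = 0.158, y = 0.507
  2: x = 0.160, y = 0.209
  3: x = 0.301, y = 0.163
  4: x = 0.381, y = 0.122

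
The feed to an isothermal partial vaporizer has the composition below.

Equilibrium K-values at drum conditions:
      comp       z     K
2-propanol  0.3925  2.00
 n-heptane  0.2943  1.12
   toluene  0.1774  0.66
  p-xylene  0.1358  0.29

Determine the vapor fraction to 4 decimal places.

Material balance + equilibrium reduce to Σ zᵢ(Kᵢ−1)/(1+ψ(Kᵢ−1)) = 0.
g(0) = ΣzᵢKᵢ − 1 = 0.2711 and g(1) = 1 − Σzᵢ/Kᵢ = -0.1961, so a root lies in (0, 1).
Iterate (Newton) starting at ψ = 0.5:
  ψ = 0.5000: g = 0.07283, g' = -0.3725 → ψ = 0.6955
  ψ = 0.6955: g = -0.00538, g' = -0.4425 → ψ = 0.6833
  ψ = 0.6833: g = -0.00004, g' = -0.4352 → ψ = 0.6832
Converged at ψ = 0.6832.

ψ = 0.6832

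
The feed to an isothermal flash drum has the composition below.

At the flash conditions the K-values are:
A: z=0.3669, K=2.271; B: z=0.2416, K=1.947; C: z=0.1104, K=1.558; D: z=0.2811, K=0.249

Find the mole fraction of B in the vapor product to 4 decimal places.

y_B = 0.2857

Rachford–Rice: g(V/F) = Σ zᵢ(Kᵢ−1)/(1+V/F(Kᵢ−1)) = 0.
Feasibility: ΣzᵢKᵢ = 1.5456, Σzᵢ/Kᵢ = 1.4854 — both > 1, two phases present.
Newton iteration, V/F⁰ = 0.53:
  V/F = 0.5300: g = 0.12782, g' = -0.7656 → V/F = 0.6969
  V/F = 0.6969: g = -0.01348, g' = -0.9611 → V/F = 0.6829
  V/F = 0.6829: g = -0.00018, g' = -0.9359 → V/F = 0.6827
Converged at V/F = 0.6827.
Compositions from xᵢ = zᵢ/(1+V/F(Kᵢ−1)), yᵢ = Kᵢxᵢ:
  A: x = 0.1964, y = 0.4461
  B: x = 0.1467, y = 0.2857
  C: x = 0.0799, y = 0.1246
  D: x = 0.5769, y = 0.1436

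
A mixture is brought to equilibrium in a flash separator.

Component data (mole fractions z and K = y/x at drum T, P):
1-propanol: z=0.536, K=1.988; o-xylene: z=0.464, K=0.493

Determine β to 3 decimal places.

Material balance + equilibrium reduce to Σ zᵢ(Kᵢ−1)/(1+β(Kᵢ−1)) = 0.
Check two-phase: ΣzᵢKᵢ = 1.294 > 1 and Σzᵢ/Kᵢ = 1.211 > 1, so g(0) = 0.294 > 0 and g(1) = -0.211 < 0.
Binary case is linear: z₁(K₁−1)(1+β(K₂−1)) + z₂(K₂−1)(1+β(K₁−1)) = 0
⇒ β = [z₁(K₁−1)+z₂(K₂−1)] / [−(K₁−1)(K₂−1)] = 0.2943/0.5009 = 0.588

β = 0.588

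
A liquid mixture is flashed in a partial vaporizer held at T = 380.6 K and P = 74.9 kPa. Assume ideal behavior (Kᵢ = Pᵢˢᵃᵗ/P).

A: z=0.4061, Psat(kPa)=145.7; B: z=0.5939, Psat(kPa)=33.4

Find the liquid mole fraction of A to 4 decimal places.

Raoult's law: Kᵢ = Pᵢˢᵃᵗ/P = Pᵢˢᵃᵗ/74.9.
  K_A = 145.7/74.9 = 1.945260, K_B = 33.4/74.9 = 0.445928
Newton iteration, V/F⁰ = 0.64:
  V/F = 0.6400: g = -0.27069, g' = -0.5786 → V/F = 0.1722
  V/F = 0.1722: g = -0.03362, g' = -0.4912 → V/F = 0.1037
  V/F = 0.1037: g = 0.00047, g' = -0.5062 → V/F = 0.1046
Converged at V/F = 0.1046.
Compositions from xᵢ = zᵢ/(1+V/F(Kᵢ−1)), yᵢ = Kᵢxᵢ:
  A: x = 0.3695, y = 0.7189
  B: x = 0.6305, y = 0.2811

x_A = 0.3695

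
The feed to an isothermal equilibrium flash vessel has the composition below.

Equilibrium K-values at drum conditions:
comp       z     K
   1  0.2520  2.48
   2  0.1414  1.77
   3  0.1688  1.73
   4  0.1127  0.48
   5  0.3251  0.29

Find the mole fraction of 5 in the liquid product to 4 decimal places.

x_5 = 0.4651

Let ψ = V/F and solve Σ zᵢ(Kᵢ−1)/(1+ψ(Kᵢ−1)) = 0.
Feasibility: ΣzᵢKᵢ = 1.3156, Σzᵢ/Kᵢ = 1.6349 — both > 1, two phases present.
Newton iteration, ψ⁰ = 0.46:
  ψ = 0.4600: g = -0.02526, g' = -0.7056 → ψ = 0.4242
  ψ = 0.4242: g = -0.00022, g' = -0.6941 → ψ = 0.4239
Converged at ψ = 0.4239.
Compositions from xᵢ = zᵢ/(1+ψ(Kᵢ−1)), yᵢ = Kᵢxᵢ:
  1: x = 0.1549, y = 0.3840
  2: x = 0.1066, y = 0.1887
  3: x = 0.1289, y = 0.2230
  4: x = 0.1446, y = 0.0694
  5: x = 0.4651, y = 0.1349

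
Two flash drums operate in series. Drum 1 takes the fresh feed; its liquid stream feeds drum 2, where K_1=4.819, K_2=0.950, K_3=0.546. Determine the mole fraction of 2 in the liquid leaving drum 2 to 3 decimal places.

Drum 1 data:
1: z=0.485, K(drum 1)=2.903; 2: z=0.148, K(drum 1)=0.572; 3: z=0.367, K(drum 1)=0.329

Drum 1:
Rachford–Rice: g(ψ₁) = Σ zᵢ(Kᵢ−1)/(1+ψ₁(Kᵢ−1)) = 0.
g(0) = ΣzᵢKᵢ − 1 = 0.613 and g(1) = 1 − Σzᵢ/Kᵢ = -0.541, so a root lies in (0, 1).
Iterate (Newton) starting at ψ₁ = 0.39:
  ψ₁ = 0.390: g = 0.1202, g' = -0.921 → ψ₁ = 0.521
  ψ₁ = 0.521: g = 0.0037, g' = -0.878 → ψ₁ = 0.525
Converged at ψ₁ = 0.525.
Drum-1 compositions:
  1: x = 0.243, y = 0.704
  2: x = 0.191, y = 0.109
  3: x = 0.566, y = 0.186
Drum-2 feed = drum-1 liquid: z₂ = (0.2427, 0.1909, 0.5665).
Drum 2:
Rachford–Rice: g(ψ₂) = Σ zᵢ(Kᵢ−1)/(1+ψ₂(Kᵢ−1)) = 0.
Feasibility: ΣzᵢKᵢ = 1.660, Σzᵢ/Kᵢ = 1.289 — both > 1, two phases present.
Newton iteration, ψ₂⁰ = 0.32:
  ψ₂ = 0.320: g = 0.1065, g' = -0.877 → ψ₂ = 0.441
  ψ₂ = 0.441: g = 0.0137, g' = -0.674 → ψ₂ = 0.462
Converged at ψ₂ = 0.462.
  1: x = 0.088, y = 0.423
  2: x = 0.195, y = 0.186
  3: x = 0.717, y = 0.391

x_2 (drum 2) = 0.195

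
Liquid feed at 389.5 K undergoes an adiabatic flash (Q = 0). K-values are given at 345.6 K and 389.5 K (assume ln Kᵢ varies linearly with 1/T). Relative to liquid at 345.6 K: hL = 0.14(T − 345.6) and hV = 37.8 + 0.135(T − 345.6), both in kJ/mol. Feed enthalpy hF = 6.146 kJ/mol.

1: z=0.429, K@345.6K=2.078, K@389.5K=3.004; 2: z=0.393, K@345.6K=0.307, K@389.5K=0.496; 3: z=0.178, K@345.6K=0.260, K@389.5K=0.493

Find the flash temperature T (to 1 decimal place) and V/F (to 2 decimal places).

Adiabatic flash: solve Rachford–Rice at each trial T, then check hF = ψ·hV(T) + (1−ψ)·hL(T).
  T = 345.6 K: K = (2.078, 0.307, 0.260), RR gives ψ = 0.077, H_out = 2.892 kJ/mol
  T = 389.5 K: K = (3.004, 0.496, 0.493), RR gives ψ = 0.565, H_out = 27.367 kJ/mol
  T = 367.6 K: K = (2.527, 0.396, 0.365), RR gives ψ = 0.325, H_out = 15.337 kJ/mol
  T = 356.6 K: K = (2.299, 0.350, 0.310), RR gives ψ = 0.208, H_out = 9.381 kJ/mol
  T = 351.1 K: K = (2.187, 0.328, 0.284), RR gives ψ = 0.145, H_out = 6.238 kJ/mol
  T = 348.4 K: K = (2.133, 0.318, 0.272), RR gives ψ = 0.112, H_out = 4.626 kJ/mol
  T = 349.8 K: K = (2.161, 0.323, 0.278), RR gives ψ = 0.129, H_out = 5.468 kJ/mol
Linear interpolation between T = 349.8 (H_out = 5.468) and T = 351.1 (H_out = 6.238) on hF = 6.146 gives T ≈ 350.9 K, at which ψ = 0.14.

T = 350.9 K, V/F = 0.14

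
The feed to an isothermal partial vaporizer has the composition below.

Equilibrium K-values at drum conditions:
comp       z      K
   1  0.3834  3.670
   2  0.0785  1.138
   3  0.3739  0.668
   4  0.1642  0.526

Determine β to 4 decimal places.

β = 0.8947

Let β = V/F and solve Σ zᵢ(Kᵢ−1)/(1+β(Kᵢ−1)) = 0.
g(0) = ΣzᵢKᵢ − 1 = 0.8325 and g(1) = 1 − Σzᵢ/Kᵢ = -0.0453, so a root lies in (0, 1).
Newton–Raphson from β = 0.5:
  β = 0.5000: g = 0.19769, g' = -0.6252 → β = 0.8162
  β = 0.8162: g = 0.03451, g' = -0.4473 → β = 0.8933
  β = 0.8933: g = 0.00057, g' = -0.4340 → β = 0.8947
Converged at β = 0.8947.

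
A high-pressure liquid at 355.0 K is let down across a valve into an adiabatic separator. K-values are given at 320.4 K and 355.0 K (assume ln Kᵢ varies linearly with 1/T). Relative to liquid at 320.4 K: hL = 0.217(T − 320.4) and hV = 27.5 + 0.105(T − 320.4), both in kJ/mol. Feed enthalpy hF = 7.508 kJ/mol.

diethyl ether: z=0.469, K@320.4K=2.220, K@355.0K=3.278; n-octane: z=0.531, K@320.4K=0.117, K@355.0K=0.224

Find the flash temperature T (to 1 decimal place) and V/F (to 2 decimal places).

Adiabatic flash: solve Rachford–Rice at each trial T, then check hF = ψ·hV(T) + (1−ψ)·hL(T).
  T = 320.4 K: K = (2.220, 0.117), RR gives ψ = 0.096, H_out = 2.637 kJ/mol
  T = 355.0 K: K = (3.278, 0.224), RR gives ψ = 0.371, H_out = 16.280 kJ/mol
  T = 337.7 K: K = (2.725, 0.165), RR gives ψ = 0.254, H_out = 10.235 kJ/mol
  T = 329.0 K: K = (2.465, 0.139), RR gives ψ = 0.182, H_out = 6.705 kJ/mol
  T = 333.4 K: K = (2.595, 0.152), RR gives ψ = 0.220, H_out = 8.547 kJ/mol
  T = 331.2 K: K = (2.529, 0.145), RR gives ψ = 0.202, H_out = 7.642 kJ/mol
Linear interpolation between T = 329.0 (H_out = 6.705) and T = 331.2 (H_out = 7.642) on hF = 7.508 gives T ≈ 330.9 K, at which ψ = 0.20.

T = 330.9 K, V/F = 0.20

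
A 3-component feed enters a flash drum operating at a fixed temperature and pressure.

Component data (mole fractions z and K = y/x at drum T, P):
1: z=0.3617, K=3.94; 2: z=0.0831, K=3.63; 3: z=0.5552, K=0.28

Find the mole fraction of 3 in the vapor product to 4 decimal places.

y_3 = 0.2240

Newton iteration, ψ⁰ = 0.56:
  ψ = 0.5600: g = -0.17960, g' = -1.3485 → ψ = 0.4268
  ψ = 0.4268: g = -0.00251, g' = -1.3423 → ψ = 0.4249
Converged at ψ = 0.4249.
Compositions from xᵢ = zᵢ/(1+ψ(Kᵢ−1)), yᵢ = Kᵢxᵢ:
  1: x = 0.1608, y = 0.6336
  2: x = 0.0392, y = 0.1424
  3: x = 0.8000, y = 0.2240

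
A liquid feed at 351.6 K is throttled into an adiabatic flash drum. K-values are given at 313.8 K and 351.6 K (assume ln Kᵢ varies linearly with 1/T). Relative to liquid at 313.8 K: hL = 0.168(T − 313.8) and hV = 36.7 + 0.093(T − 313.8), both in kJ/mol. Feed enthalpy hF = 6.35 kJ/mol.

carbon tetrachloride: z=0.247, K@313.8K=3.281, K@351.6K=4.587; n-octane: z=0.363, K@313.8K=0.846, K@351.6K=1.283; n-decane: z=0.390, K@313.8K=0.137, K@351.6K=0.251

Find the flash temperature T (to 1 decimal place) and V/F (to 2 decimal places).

Adiabatic flash: solve Rachford–Rice at each trial T, then check hF = ψ·hV(T) + (1−ψ)·hL(T).
  T = 313.8 K: K = (3.281, 0.846, 0.137), RR gives ψ = 0.129, H_out = 4.720 kJ/mol
  T = 351.6 K: K = (4.587, 1.283, 0.251), RR gives ψ = 0.439, H_out = 21.227 kJ/mol
  T = 332.7 K: K = (3.917, 1.054, 0.189), RR gives ψ = 0.286, H_out = 13.270 kJ/mol
  T = 323.2 K: K = (3.592, 0.947, 0.161), RR gives ψ = 0.208, H_out = 9.077 kJ/mol
  T = 318.5 K: K = (3.435, 0.896, 0.149), RR gives ψ = 0.169, H_out = 6.930 kJ/mol
  T = 316.1 K: K = (3.356, 0.870, 0.143), RR gives ψ = 0.148, H_out = 5.810 kJ/mol
Linear interpolation between T = 316.1 (H_out = 5.810) and T = 318.5 (H_out = 6.930) on hF = 6.35 gives T ≈ 317.3 K, at which ψ = 0.16.

T = 317.3 K, V/F = 0.16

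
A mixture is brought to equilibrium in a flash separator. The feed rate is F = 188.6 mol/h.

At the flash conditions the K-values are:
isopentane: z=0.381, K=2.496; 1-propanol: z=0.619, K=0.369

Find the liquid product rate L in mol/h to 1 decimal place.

Let β = V/F and solve Σ zᵢ(Kᵢ−1)/(1+β(Kᵢ−1)) = 0.
g(0) = ΣzᵢKᵢ − 1 = 0.179 and g(1) = 1 − Σzᵢ/Kᵢ = -0.830, so a root lies in (0, 1).
Iterate (Newton) starting at β = 0.5:
  β = 0.500: g = -0.2445, g' = -0.805 → β = 0.196
  β = 0.196: g = -0.0052, g' = -0.831 → β = 0.190
Converged at β = 0.190.
Then V = β·F = 0.1900·188.6 = 35.8 mol/h and L = F − V = 152.8 mol/h.

L = 152.8 mol/h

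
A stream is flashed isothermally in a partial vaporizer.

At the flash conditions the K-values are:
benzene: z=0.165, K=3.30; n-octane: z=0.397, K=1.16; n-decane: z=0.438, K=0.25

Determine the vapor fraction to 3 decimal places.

ψ = 0.119

Rachford–Rice: g(ψ) = Σ zᵢ(Kᵢ−1)/(1+ψ(Kᵢ−1)) = 0.
Check two-phase: ΣzᵢKᵢ = 1.115 > 1 and Σzᵢ/Kᵢ = 2.144 > 1, so g(0) = 0.115 > 0 and g(1) = -1.144 < 0.
Newton–Raphson from ψ = 0.5:
  ψ = 0.500: g = -0.2903, g' = -0.828 → ψ = 0.150
  ψ = 0.150: g = -0.0256, g' = -0.806 → ψ = 0.118
  ψ = 0.118: g = 0.0006, g' = -0.847 → ψ = 0.119
Converged at ψ = 0.119.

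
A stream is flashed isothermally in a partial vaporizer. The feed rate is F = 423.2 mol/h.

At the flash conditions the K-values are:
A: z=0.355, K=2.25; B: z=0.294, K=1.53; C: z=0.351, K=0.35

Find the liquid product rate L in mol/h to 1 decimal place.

L = 170.8 mol/h

Let ψ = V/F and solve Σ zᵢ(Kᵢ−1)/(1+ψ(Kᵢ−1)) = 0.
Check two-phase: ΣzᵢKᵢ = 1.371 > 1 and Σzᵢ/Kᵢ = 1.353 > 1, so g(0) = 0.371 > 0 and g(1) = -0.353 < 0.
Iterate (Newton) starting at ψ = 0.63:
  ψ = 0.630: g = -0.0213, g' = -0.645 → ψ = 0.597
  ψ = 0.597: g = -0.0003, g' = -0.626 → ψ = 0.596
Converged at ψ = 0.596.
Then V = ψ·F = 0.5965·423.2 = 252.4 mol/h and L = F − V = 170.8 mol/h.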